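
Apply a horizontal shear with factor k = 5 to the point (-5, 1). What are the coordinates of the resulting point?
(0, 1)

Shear matrix for horizontal shear with factor k = 5:
[[1, 5], [0, 1]]
Result: (-5, 1) → (0, 1)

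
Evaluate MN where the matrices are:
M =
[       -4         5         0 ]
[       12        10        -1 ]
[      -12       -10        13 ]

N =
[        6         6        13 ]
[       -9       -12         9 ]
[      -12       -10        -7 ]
MN =
[      -69       -84        -7 ]
[       -6       -38       253 ]
[     -138       -82      -337 ]

Matrix multiplication: (MN)[i][j] = sum over k of M[i][k] * N[k][j].
  (MN)[0][0] = (-4)*(6) + (5)*(-9) + (0)*(-12) = -69
  (MN)[0][1] = (-4)*(6) + (5)*(-12) + (0)*(-10) = -84
  (MN)[0][2] = (-4)*(13) + (5)*(9) + (0)*(-7) = -7
  (MN)[1][0] = (12)*(6) + (10)*(-9) + (-1)*(-12) = -6
  (MN)[1][1] = (12)*(6) + (10)*(-12) + (-1)*(-10) = -38
  (MN)[1][2] = (12)*(13) + (10)*(9) + (-1)*(-7) = 253
  (MN)[2][0] = (-12)*(6) + (-10)*(-9) + (13)*(-12) = -138
  (MN)[2][1] = (-12)*(6) + (-10)*(-12) + (13)*(-10) = -82
  (MN)[2][2] = (-12)*(13) + (-10)*(9) + (13)*(-7) = -337
MN =
[      -69       -84        -7 ]
[       -6       -38       253 ]
[     -138       -82      -337 ]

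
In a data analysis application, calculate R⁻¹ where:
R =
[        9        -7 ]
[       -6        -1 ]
det(R) = -51
R⁻¹ =
[     1/51     -7/51 ]
[    -2/17     -3/17 ]

For a 2×2 matrix R = [[a, b], [c, d]] with det(R) ≠ 0, R⁻¹ = (1/det(R)) * [[d, -b], [-c, a]].
det(R) = (9)*(-1) - (-7)*(-6) = -9 - 42 = -51.
R⁻¹ = (1/-51) * [[-1, 7], [6, 9]].
Dividing each entry by -51 and reducing:
R⁻¹ =
[     1/51     -7/51 ]
[    -2/17     -3/17 ]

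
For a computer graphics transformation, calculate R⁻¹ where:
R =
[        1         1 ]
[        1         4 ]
det(R) = 3
R⁻¹ =
[      4/3      -1/3 ]
[     -1/3       1/3 ]

For a 2×2 matrix R = [[a, b], [c, d]] with det(R) ≠ 0, R⁻¹ = (1/det(R)) * [[d, -b], [-c, a]].
det(R) = (1)*(4) - (1)*(1) = 4 - 1 = 3.
R⁻¹ = (1/3) * [[4, -1], [-1, 1]].
Dividing each entry by 3 and reducing:
R⁻¹ =
[      4/3      -1/3 ]
[     -1/3       1/3 ]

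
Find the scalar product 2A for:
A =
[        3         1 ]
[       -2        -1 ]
2A =
[        6         2 ]
[       -4        -2 ]

Scalar multiplication is elementwise: (2A)[i][j] = 2 * A[i][j].
  (2A)[0][0] = 2 * (3) = 6
  (2A)[0][1] = 2 * (1) = 2
  (2A)[1][0] = 2 * (-2) = -4
  (2A)[1][1] = 2 * (-1) = -2
2A =
[        6         2 ]
[       -4        -2 ]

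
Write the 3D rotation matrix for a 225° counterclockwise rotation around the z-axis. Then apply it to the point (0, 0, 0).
R = [[-√2/2, √2/2, 0], [-√2/2, -√2/2, 0], [0, 0, 1]]; R·(0, 0, 0) = (0, 0, 0)

Rotation matrix for 225° around z-axis:
cos(225°) = -√2/2, sin(225°) = -√2/2
R = [[-√2/2, √2/2, 0], [-√2/2, -√2/2, 0], [0, 0, 1]]
Apply to (0, 0, 0): R·[0, 0, 0]ᵀ = (0, 0, 0)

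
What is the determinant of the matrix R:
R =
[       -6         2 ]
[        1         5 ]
det(R) = -32

For a 2×2 matrix [[a, b], [c, d]], det = a*d - b*c.
det(R) = (-6)*(5) - (2)*(1) = -30 - 2 = -32.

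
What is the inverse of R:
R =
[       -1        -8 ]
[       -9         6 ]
det(R) = -78
R⁻¹ =
[    -1/13     -4/39 ]
[    -3/26      1/78 ]

For a 2×2 matrix R = [[a, b], [c, d]] with det(R) ≠ 0, R⁻¹ = (1/det(R)) * [[d, -b], [-c, a]].
det(R) = (-1)*(6) - (-8)*(-9) = -6 - 72 = -78.
R⁻¹ = (1/-78) * [[6, 8], [9, -1]].
Dividing each entry by -78 and reducing:
R⁻¹ =
[    -1/13     -4/39 ]
[    -3/26      1/78 ]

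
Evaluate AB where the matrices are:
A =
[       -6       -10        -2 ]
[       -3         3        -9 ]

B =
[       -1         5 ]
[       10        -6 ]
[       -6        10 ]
AB =
[      -82        10 ]
[       87      -123 ]

Matrix multiplication: (AB)[i][j] = sum over k of A[i][k] * B[k][j].
  (AB)[0][0] = (-6)*(-1) + (-10)*(10) + (-2)*(-6) = -82
  (AB)[0][1] = (-6)*(5) + (-10)*(-6) + (-2)*(10) = 10
  (AB)[1][0] = (-3)*(-1) + (3)*(10) + (-9)*(-6) = 87
  (AB)[1][1] = (-3)*(5) + (3)*(-6) + (-9)*(10) = -123
AB =
[      -82        10 ]
[       87      -123 ]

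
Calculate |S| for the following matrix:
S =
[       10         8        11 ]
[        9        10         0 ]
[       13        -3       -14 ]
det(S) = -2119

Expand along row 0 (cofactor expansion): det(S) = a*(e*i - f*h) - b*(d*i - f*g) + c*(d*h - e*g), where the 3×3 is [[a, b, c], [d, e, f], [g, h, i]].
Minor M_00 = (10)*(-14) - (0)*(-3) = -140 - 0 = -140.
Minor M_01 = (9)*(-14) - (0)*(13) = -126 - 0 = -126.
Minor M_02 = (9)*(-3) - (10)*(13) = -27 - 130 = -157.
det(S) = (10)*(-140) - (8)*(-126) + (11)*(-157) = -1400 + 1008 - 1727 = -2119.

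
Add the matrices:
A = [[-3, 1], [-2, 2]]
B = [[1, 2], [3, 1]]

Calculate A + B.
[[-2, 3], [1, 3]]

Add corresponding elements:
(-3)+(1)=-2
(1)+(2)=3
(-2)+(3)=1
(2)+(1)=3
A + B = [[-2, 3], [1, 3]]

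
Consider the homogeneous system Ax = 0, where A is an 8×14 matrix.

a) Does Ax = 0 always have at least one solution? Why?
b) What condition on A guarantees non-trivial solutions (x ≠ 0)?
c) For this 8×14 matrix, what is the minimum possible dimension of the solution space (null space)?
a) Yes, x = 0 is always a solution. b) When A has linearly dependent columns (rank < n). c) Minimum nullity = 6.

a) x = 0 satisfies A·0 = 0, so the zero vector is always a solution.
b) Non-trivial solutions exist iff the columns of A are linearly dependent, equivalently rank(A) < n (the number of columns).
c) By rank-nullity, rank(A) + nullity(A) = n = 14. Since A has only 8 rows, rank(A) ≤ 8, so nullity(A) ≥ 14 - 8 = 6.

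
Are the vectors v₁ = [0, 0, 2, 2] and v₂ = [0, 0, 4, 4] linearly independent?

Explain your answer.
No, linearly dependent (v₂ = 2·v₁)

Check whether there is a scalar k with v₂ = k·v₁.
Comparing components, k = 2 satisfies 2·[0, 0, 2, 2] = [0, 0, 4, 4].
Since v₂ is a scalar multiple of v₁, the two vectors are linearly dependent.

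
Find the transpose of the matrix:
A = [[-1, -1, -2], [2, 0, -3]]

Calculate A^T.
[[-1, 2], [-1, 0], [-2, -3]]

The transpose sends entry (i,j) to (j,i); rows become columns.
Row 0 of A: [-1, -1, -2] -> column 0 of A^T.
Row 1 of A: [2, 0, -3] -> column 1 of A^T.
A^T = [[-1, 2], [-1, 0], [-2, -3]]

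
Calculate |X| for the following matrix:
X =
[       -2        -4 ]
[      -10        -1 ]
det(X) = -38

For a 2×2 matrix [[a, b], [c, d]], det = a*d - b*c.
det(X) = (-2)*(-1) - (-4)*(-10) = 2 - 40 = -38.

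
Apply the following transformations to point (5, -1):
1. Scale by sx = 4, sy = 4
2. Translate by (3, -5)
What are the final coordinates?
(23, -9)

Step 1: Scale (5, -1) by (sx, sy) = (4, 4) → (20, -4)
Step 2: Translate by (3, -5) → (23, -9)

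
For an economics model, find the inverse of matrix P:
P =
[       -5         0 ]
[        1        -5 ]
det(P) = 25
P⁻¹ =
[     -1/5         0 ]
[    -1/25      -1/5 ]

For a 2×2 matrix P = [[a, b], [c, d]] with det(P) ≠ 0, P⁻¹ = (1/det(P)) * [[d, -b], [-c, a]].
det(P) = (-5)*(-5) - (0)*(1) = 25 - 0 = 25.
P⁻¹ = (1/25) * [[-5, 0], [-1, -5]].
Dividing each entry by 25 and reducing:
P⁻¹ =
[     -1/5         0 ]
[    -1/25      -1/5 ]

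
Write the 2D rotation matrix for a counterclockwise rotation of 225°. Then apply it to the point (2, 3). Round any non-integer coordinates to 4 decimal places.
R = [[-√2/2, √2/2], [-√2/2, -√2/2]]; R·(2, 3) = (0.7071, -3.5355)

Rotation matrix formula: R(θ) = [[cos θ, -sin θ], [sin θ, cos θ]]
For θ = 225°:
cos(225°) = -√2/2
sin(225°) = -√2/2
R = [[-√2/2, √2/2], [-√2/2, -√2/2]]
Apply to (2, 3): [-√2/2·2 + (√2/2)·3, -√2/2·2 + -√2/2·3] = (0.7071, -3.5355)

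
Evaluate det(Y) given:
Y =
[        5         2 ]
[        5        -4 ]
det(Y) = -30

For a 2×2 matrix [[a, b], [c, d]], det = a*d - b*c.
det(Y) = (5)*(-4) - (2)*(5) = -20 - 10 = -30.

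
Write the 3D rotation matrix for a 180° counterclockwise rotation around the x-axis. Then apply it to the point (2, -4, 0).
R = [[1, 0, 0], [0, -1, 0], [0, 0, -1]]; R·(2, -4, 0) = (2, 4, 0)

Rotation matrix for 180° around x-axis:
cos(180°) = -1, sin(180°) = 0
R = [[1, 0, 0], [0, -1, 0], [0, 0, -1]]
Apply to (2, -4, 0): R·[2, -4, 0]ᵀ = (2, 4, 0)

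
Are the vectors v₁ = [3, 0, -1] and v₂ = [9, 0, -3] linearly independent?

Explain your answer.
No, linearly dependent (v₂ = 3·v₁)

Check whether there is a scalar k with v₂ = k·v₁.
Comparing components, k = 3 satisfies 3·[3, 0, -1] = [9, 0, -3].
Since v₂ is a scalar multiple of v₁, the two vectors are linearly dependent.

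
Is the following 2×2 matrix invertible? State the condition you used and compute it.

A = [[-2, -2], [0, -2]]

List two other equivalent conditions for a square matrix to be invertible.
Yes, invertible; det(A) = 4 ≠ 0. Equivalent conditions: rank(A) = 2; Ax = 0 has only the trivial solution; 0 is not an eigenvalue; the columns of A are linearly independent.

To check invertibility, compute det(A).
The given matrix is triangular, so det(A) equals the product of its diagonal entries = 4 ≠ 0.
Since det(A) ≠ 0, A is invertible.
Equivalent conditions for a square matrix A to be invertible:
- rank(A) = 2 (full rank).
- The homogeneous system Ax = 0 has only the trivial solution x = 0.
- 0 is not an eigenvalue of A.
- The columns (equivalently rows) of A are linearly independent.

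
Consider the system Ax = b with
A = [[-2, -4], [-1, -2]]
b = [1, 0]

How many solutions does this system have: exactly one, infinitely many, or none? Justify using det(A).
No solution

det(A) = (-2)*(-2) - (-4)*(-1) = 0, so A is singular.
The column space of A is span(column 1) = span([-2, -1]).
b = [1, 0] is not a scalar multiple of column 1, so b ∉ column space and the system is inconsistent — no solution.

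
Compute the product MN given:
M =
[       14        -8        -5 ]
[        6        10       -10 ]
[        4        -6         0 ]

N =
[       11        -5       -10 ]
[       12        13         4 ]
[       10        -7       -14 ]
MN =
[        8      -139      -102 ]
[       86       170       120 ]
[      -28       -98       -64 ]

Matrix multiplication: (MN)[i][j] = sum over k of M[i][k] * N[k][j].
  (MN)[0][0] = (14)*(11) + (-8)*(12) + (-5)*(10) = 8
  (MN)[0][1] = (14)*(-5) + (-8)*(13) + (-5)*(-7) = -139
  (MN)[0][2] = (14)*(-10) + (-8)*(4) + (-5)*(-14) = -102
  (MN)[1][0] = (6)*(11) + (10)*(12) + (-10)*(10) = 86
  (MN)[1][1] = (6)*(-5) + (10)*(13) + (-10)*(-7) = 170
  (MN)[1][2] = (6)*(-10) + (10)*(4) + (-10)*(-14) = 120
  (MN)[2][0] = (4)*(11) + (-6)*(12) + (0)*(10) = -28
  (MN)[2][1] = (4)*(-5) + (-6)*(13) + (0)*(-7) = -98
  (MN)[2][2] = (4)*(-10) + (-6)*(4) + (0)*(-14) = -64
MN =
[        8      -139      -102 ]
[       86       170       120 ]
[      -28       -98       -64 ]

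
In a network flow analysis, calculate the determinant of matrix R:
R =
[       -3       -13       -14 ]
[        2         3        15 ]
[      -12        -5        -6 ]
det(R) = 1649

Expand along row 0 (cofactor expansion): det(R) = a*(e*i - f*h) - b*(d*i - f*g) + c*(d*h - e*g), where the 3×3 is [[a, b, c], [d, e, f], [g, h, i]].
Minor M_00 = (3)*(-6) - (15)*(-5) = -18 + 75 = 57.
Minor M_01 = (2)*(-6) - (15)*(-12) = -12 + 180 = 168.
Minor M_02 = (2)*(-5) - (3)*(-12) = -10 + 36 = 26.
det(R) = (-3)*(57) - (-13)*(168) + (-14)*(26) = -171 + 2184 - 364 = 1649.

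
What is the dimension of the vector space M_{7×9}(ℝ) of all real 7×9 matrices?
Dimension = 63

A real 7×9 matrix is determined by its 7·9 = 63 independent entries.
A standard basis is {E_ij : 1 ≤ i ≤ 7, 1 ≤ j ≤ 9}, where E_ij has a 1 in position (i, j) and 0 elsewhere — there are 63 such matrices, and they are linearly independent and span M_{7×9}(ℝ).
Therefore dim(M_{7×9}(ℝ)) = 63.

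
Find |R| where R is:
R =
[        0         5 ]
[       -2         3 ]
det(R) = 10

For a 2×2 matrix [[a, b], [c, d]], det = a*d - b*c.
det(R) = (0)*(3) - (5)*(-2) = 0 + 10 = 10.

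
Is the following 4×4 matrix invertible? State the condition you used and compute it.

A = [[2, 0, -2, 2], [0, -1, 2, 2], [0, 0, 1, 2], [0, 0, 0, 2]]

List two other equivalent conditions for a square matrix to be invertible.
Yes, invertible; det(A) = -4 ≠ 0. Equivalent conditions: rank(A) = 4; Ax = 0 has only the trivial solution; 0 is not an eigenvalue; the columns of A are linearly independent.

To check invertibility, compute det(A).
The given matrix is triangular, so det(A) equals the product of its diagonal entries = -4 ≠ 0.
Since det(A) ≠ 0, A is invertible.
Equivalent conditions for a square matrix A to be invertible:
- rank(A) = 4 (full rank).
- The homogeneous system Ax = 0 has only the trivial solution x = 0.
- 0 is not an eigenvalue of A.
- The columns (equivalently rows) of A are linearly independent.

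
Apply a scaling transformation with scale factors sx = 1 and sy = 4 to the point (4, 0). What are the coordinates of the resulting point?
(4, 0)

Scaling matrix:
[[1, 0], [0, 4]]
Result: (4 × 1, 0 × 4) = (4, 0)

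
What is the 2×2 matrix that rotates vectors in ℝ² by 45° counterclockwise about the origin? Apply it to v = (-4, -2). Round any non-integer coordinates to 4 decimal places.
R = [[√2/2, -√2/2], [√2/2, √2/2]]; R·v = (-1.4142, -4.2426)

A counterclockwise rotation by angle θ in ℝ² has matrix R(θ) = [[cos θ, -sin θ], [sin θ, cos θ]].
For θ = 45°: cos θ = √2/2, sin θ = √2/2.
R(45°) = [[√2/2, -√2/2], [√2/2, √2/2]].
R·v = [√2/2·-4 + (-√2/2)·-2, √2/2·-4 + √2/2·-2] = (-1.4142, -4.2426).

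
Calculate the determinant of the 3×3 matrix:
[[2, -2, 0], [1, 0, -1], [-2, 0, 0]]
-4

Expansion along first row:
det = 2·det([[0,-1],[0,0]]) - -2·det([[1,-1],[-2,0]]) + 0·det([[1,0],[-2,0]])
    = 2·(0·0 - -1·0) - -2·(1·0 - -1·-2) + 0·(1·0 - 0·-2)
    = 2·0 - -2·-2 + 0·0
    = 0 + -4 + 0 = -4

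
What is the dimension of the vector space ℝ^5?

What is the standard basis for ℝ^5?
Dimension = 5; standard basis = {e_1, e_2, e_3, e_4, e_5}

ℝ^5 is the space of 5-tuples of real numbers; its dimension is 5.
The standard basis consists of 5 vectors: e_1, e_2, e_3, e_4, e_5, where e_i is the vector with 1 in position i and 0 elsewhere.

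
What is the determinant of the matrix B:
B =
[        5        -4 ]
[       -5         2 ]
det(B) = -10

For a 2×2 matrix [[a, b], [c, d]], det = a*d - b*c.
det(B) = (5)*(2) - (-4)*(-5) = 10 - 20 = -10.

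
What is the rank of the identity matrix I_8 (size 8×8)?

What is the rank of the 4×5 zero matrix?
rank(I_8) = 8, rank(0) = 0

The identity I_8 has 8 columns that are the standard basis vectors e_1, …, e_8. These are linearly independent, so all 8 columns are pivots and rank(I_8) = 8.
The 4×5 zero matrix has every entry zero, so every row is the zero row and there are no pivots; rank(0) = 0.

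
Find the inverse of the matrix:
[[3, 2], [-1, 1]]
[[1/5, -2/5], [1/5, 3/5]]

For [[a,b],[c,d]], inverse = (1/det)·[[d,-b],[-c,a]]
det = 3·1 - 2·-1 = 5
Inverse = (1/5)·[[1, -2], [1, 3]]
        = [[1/5, -2/5], [1/5, 3/5]]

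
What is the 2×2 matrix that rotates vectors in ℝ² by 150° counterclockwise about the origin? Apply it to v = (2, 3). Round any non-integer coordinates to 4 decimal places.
R = [[-√3/2, -1/2], [1/2, -√3/2]]; R·v = (-3.2321, -1.5981)

A counterclockwise rotation by angle θ in ℝ² has matrix R(θ) = [[cos θ, -sin θ], [sin θ, cos θ]].
For θ = 150°: cos θ = -√3/2, sin θ = 1/2.
R(150°) = [[-√3/2, -1/2], [1/2, -√3/2]].
R·v = [-√3/2·2 + (-1/2)·3, 1/2·2 + -√3/2·3] = (-3.2321, -1.5981).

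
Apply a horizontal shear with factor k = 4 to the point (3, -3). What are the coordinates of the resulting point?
(-9, -3)

Shear matrix for horizontal shear with factor k = 4:
[[1, 4], [0, 1]]
Result: (3, -3) → (-9, -3)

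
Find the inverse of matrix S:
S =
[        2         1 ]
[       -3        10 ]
det(S) = 23
S⁻¹ =
[    10/23     -1/23 ]
[     3/23      2/23 ]

For a 2×2 matrix S = [[a, b], [c, d]] with det(S) ≠ 0, S⁻¹ = (1/det(S)) * [[d, -b], [-c, a]].
det(S) = (2)*(10) - (1)*(-3) = 20 + 3 = 23.
S⁻¹ = (1/23) * [[10, -1], [3, 2]].
Dividing each entry by 23 and reducing:
S⁻¹ =
[    10/23     -1/23 ]
[     3/23      2/23 ]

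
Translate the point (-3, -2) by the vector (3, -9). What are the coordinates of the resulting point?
(0, -11)

Translation by (3, -9):
x' = -3 + 3 = 0
y' = -2 + -9 = -11
Homogeneous matrix: [[1, 0, 3], [0, 1, -9], [0, 0, 1]]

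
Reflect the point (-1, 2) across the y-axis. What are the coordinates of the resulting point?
(1, 2)

Reflection across y-axis: (-1, 2) → (1, 2)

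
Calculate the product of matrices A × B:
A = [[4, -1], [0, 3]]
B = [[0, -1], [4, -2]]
[[-4, -2], [12, -6]]

Matrix multiplication:
C[0][0] = 4×0 + -1×4 = -4
C[0][1] = 4×-1 + -1×-2 = -2
C[1][0] = 0×0 + 3×4 = 12
C[1][1] = 0×-1 + 3×-2 = -6
Result: [[-4, -2], [12, -6]]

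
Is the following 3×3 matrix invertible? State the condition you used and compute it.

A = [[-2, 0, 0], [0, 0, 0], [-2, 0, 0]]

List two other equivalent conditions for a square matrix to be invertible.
No, not invertible; det(A) = 0 (two rows are equal, so the rows are linearly dependent). Equivalent conditions (failing for this A): rank(A) < 3; Ax = 0 has non-trivial solutions; 0 is an eigenvalue; the columns are linearly dependent.

To check invertibility, compute det(A).
In this matrix, row 0 and the last row are identical, so one row is a scalar multiple of another and the rows are linearly dependent.
A matrix with linearly dependent rows has det = 0 and is not invertible.
Equivalent failed conditions:
- rank(A) < 3.
- Ax = 0 has non-trivial solutions.
- 0 is an eigenvalue.
- The columns are linearly dependent.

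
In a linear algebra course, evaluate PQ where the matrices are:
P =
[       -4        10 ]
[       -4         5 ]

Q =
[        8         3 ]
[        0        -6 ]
PQ =
[      -32       -72 ]
[      -32       -42 ]

Matrix multiplication: (PQ)[i][j] = sum over k of P[i][k] * Q[k][j].
  (PQ)[0][0] = (-4)*(8) + (10)*(0) = -32
  (PQ)[0][1] = (-4)*(3) + (10)*(-6) = -72
  (PQ)[1][0] = (-4)*(8) + (5)*(0) = -32
  (PQ)[1][1] = (-4)*(3) + (5)*(-6) = -42
PQ =
[      -32       -72 ]
[      -32       -42 ]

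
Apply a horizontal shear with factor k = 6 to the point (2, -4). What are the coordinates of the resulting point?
(-22, -4)

Shear matrix for horizontal shear with factor k = 6:
[[1, 6], [0, 1]]
Result: (2, -4) → (-22, -4)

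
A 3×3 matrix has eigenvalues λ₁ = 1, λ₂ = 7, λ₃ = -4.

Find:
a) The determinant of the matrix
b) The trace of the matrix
det = -28, trace = 4

Two standard eigenvalue identities:
- det(A) equals the product of the eigenvalues (counted with multiplicity).
- trace(A) equals the sum of the eigenvalues.
det(A) = (1)*(7)*(-4) = -28.
trace(A) = 1 + 7 - 4 = 4.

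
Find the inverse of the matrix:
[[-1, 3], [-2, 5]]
[[5, -3], [2, -1]]

For [[a,b],[c,d]], inverse = (1/det)·[[d,-b],[-c,a]]
det = -1·5 - 3·-2 = 1
Inverse = (1/1)·[[5, -3], [2, -1]]
        = [[5, -3], [2, -1]]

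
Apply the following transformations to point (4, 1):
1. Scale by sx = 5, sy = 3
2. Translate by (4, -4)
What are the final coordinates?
(24, -1)

Step 1: Scale (4, 1) by (sx, sy) = (5, 3) → (20, 3)
Step 2: Translate by (4, -4) → (24, -1)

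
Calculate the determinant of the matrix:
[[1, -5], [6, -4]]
26

For a 2×2 matrix [[a, b], [c, d]], det = ad - bc
det = (1)(-4) - (-5)(6) = -4 - -30 = 26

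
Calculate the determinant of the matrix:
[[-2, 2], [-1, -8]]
18

For a 2×2 matrix [[a, b], [c, d]], det = ad - bc
det = (-2)(-8) - (2)(-1) = 16 - -2 = 18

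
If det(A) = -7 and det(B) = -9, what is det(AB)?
63

Use the multiplicative property of determinants: det(AB) = det(A)*det(B).
det(AB) = (-7)*(-9) = 63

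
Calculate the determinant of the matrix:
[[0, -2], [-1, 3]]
-2

For a 2×2 matrix [[a, b], [c, d]], det = ad - bc
det = (0)(3) - (-2)(-1) = 0 - 2 = -2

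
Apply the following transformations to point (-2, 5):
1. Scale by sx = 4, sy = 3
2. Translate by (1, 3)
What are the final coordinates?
(-7, 18)

Step 1: Scale (-2, 5) by (sx, sy) = (4, 3) → (-8, 15)
Step 2: Translate by (1, 3) → (-7, 18)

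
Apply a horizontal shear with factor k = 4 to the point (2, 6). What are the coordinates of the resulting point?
(26, 6)

Shear matrix for horizontal shear with factor k = 4:
[[1, 4], [0, 1]]
Result: (2, 6) → (26, 6)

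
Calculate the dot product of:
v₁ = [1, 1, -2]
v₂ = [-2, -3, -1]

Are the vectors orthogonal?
-3, No

The dot product is the sum of products of corresponding components.
v₁·v₂ = (1)*(-2) + (1)*(-3) + (-2)*(-1) = -2 - 3 + 2 = -3.
Two vectors are orthogonal iff their dot product is 0; here the dot product is -3, so the vectors are not orthogonal.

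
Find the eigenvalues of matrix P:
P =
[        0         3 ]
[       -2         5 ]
λ = 2, 3

Solve det(P - λI) = 0. For a 2×2 matrix the characteristic equation is λ² - (trace)λ + det = 0.
trace(P) = a + d = 0 + 5 = 5.
det(P) = a*d - b*c = (0)*(5) - (3)*(-2) = 0 + 6 = 6.
Characteristic equation: λ² - (5)λ + (6) = 0.
Discriminant = (5)² - 4*(6) = 25 - 24 = 1.
λ = (5 ± √1) / 2 = (5 ± 1) / 2 = 2, 3.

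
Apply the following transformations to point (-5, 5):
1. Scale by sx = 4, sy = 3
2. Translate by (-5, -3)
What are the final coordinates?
(-25, 12)

Step 1: Scale (-5, 5) by (sx, sy) = (4, 3) → (-20, 15)
Step 2: Translate by (-5, -3) → (-25, 12)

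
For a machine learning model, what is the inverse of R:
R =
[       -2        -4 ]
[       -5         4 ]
det(R) = -28
R⁻¹ =
[     -1/7      -1/7 ]
[    -5/28      1/14 ]

For a 2×2 matrix R = [[a, b], [c, d]] with det(R) ≠ 0, R⁻¹ = (1/det(R)) * [[d, -b], [-c, a]].
det(R) = (-2)*(4) - (-4)*(-5) = -8 - 20 = -28.
R⁻¹ = (1/-28) * [[4, 4], [5, -2]].
Dividing each entry by -28 and reducing:
R⁻¹ =
[     -1/7      -1/7 ]
[    -5/28      1/14 ]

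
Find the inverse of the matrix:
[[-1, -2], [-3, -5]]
[[5, -2], [-3, 1]]

For [[a,b],[c,d]], inverse = (1/det)·[[d,-b],[-c,a]]
det = -1·-5 - -2·-3 = -1
Inverse = (1/-1)·[[-5, 2], [3, -1]]
        = [[5, -2], [-3, 1]]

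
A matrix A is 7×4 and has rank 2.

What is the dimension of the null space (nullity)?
2

The rank-nullity theorem for an m×n matrix states:
rank(A) + nullity(A) = n (the number of columns).
Here n = 4 and rank(A) = 2, so nullity(A) = 4 - 2 = 2.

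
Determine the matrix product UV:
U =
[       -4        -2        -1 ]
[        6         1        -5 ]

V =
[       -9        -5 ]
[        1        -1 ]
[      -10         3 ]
UV =
[       44        19 ]
[       -3       -46 ]

Matrix multiplication: (UV)[i][j] = sum over k of U[i][k] * V[k][j].
  (UV)[0][0] = (-4)*(-9) + (-2)*(1) + (-1)*(-10) = 44
  (UV)[0][1] = (-4)*(-5) + (-2)*(-1) + (-1)*(3) = 19
  (UV)[1][0] = (6)*(-9) + (1)*(1) + (-5)*(-10) = -3
  (UV)[1][1] = (6)*(-5) + (1)*(-1) + (-5)*(3) = -46
UV =
[       44        19 ]
[       -3       -46 ]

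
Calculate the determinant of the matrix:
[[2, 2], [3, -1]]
-8

For a 2×2 matrix [[a, b], [c, d]], det = ad - bc
det = (2)(-1) - (2)(3) = -2 - 6 = -8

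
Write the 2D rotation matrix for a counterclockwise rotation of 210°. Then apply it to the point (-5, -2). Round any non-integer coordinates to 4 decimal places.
R = [[-√3/2, 1/2], [-1/2, -√3/2]]; R·(-5, -2) = (3.3301, 4.2321)

Rotation matrix formula: R(θ) = [[cos θ, -sin θ], [sin θ, cos θ]]
For θ = 210°:
cos(210°) = -√3/2
sin(210°) = -1/2
R = [[-√3/2, 1/2], [-1/2, -√3/2]]
Apply to (-5, -2): [-√3/2·-5 + (1/2)·-2, -1/2·-5 + -√3/2·-2] = (3.3301, 4.2321)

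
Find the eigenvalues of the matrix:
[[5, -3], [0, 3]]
λ = 3 and λ = 5

Characteristic equation: det(A - λI) = 0
λ² - (trace)λ + (det) = 0
λ² - (8)λ + (15) = 0
λ² - 8λ + 15 = 0
Solving: λ = 3, 5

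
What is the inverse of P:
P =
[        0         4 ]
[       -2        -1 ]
det(P) = 8
P⁻¹ =
[     -1/8      -1/2 ]
[      1/4         0 ]

For a 2×2 matrix P = [[a, b], [c, d]] with det(P) ≠ 0, P⁻¹ = (1/det(P)) * [[d, -b], [-c, a]].
det(P) = (0)*(-1) - (4)*(-2) = 0 + 8 = 8.
P⁻¹ = (1/8) * [[-1, -4], [2, 0]].
Dividing each entry by 8 and reducing:
P⁻¹ =
[     -1/8      -1/2 ]
[      1/4         0 ]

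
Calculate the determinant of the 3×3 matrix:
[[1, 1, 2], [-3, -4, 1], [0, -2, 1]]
13

Expansion along first row:
det = 1·det([[-4,1],[-2,1]]) - 1·det([[-3,1],[0,1]]) + 2·det([[-3,-4],[0,-2]])
    = 1·(-4·1 - 1·-2) - 1·(-3·1 - 1·0) + 2·(-3·-2 - -4·0)
    = 1·-2 - 1·-3 + 2·6
    = -2 + 3 + 12 = 13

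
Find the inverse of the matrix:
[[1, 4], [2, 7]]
[[-7, 4], [2, -1]]

For [[a,b],[c,d]], inverse = (1/det)·[[d,-b],[-c,a]]
det = 1·7 - 4·2 = -1
Inverse = (1/-1)·[[7, -4], [-2, 1]]
        = [[-7, 4], [2, -1]]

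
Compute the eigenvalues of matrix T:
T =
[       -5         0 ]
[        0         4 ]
λ = -5, 4

Solve det(T - λI) = 0. For a 2×2 matrix the characteristic equation is λ² - (trace)λ + det = 0.
trace(T) = a + d = -5 + 4 = -1.
det(T) = a*d - b*c = (-5)*(4) - (0)*(0) = -20 - 0 = -20.
Characteristic equation: λ² - (-1)λ + (-20) = 0.
Discriminant = (-1)² - 4*(-20) = 1 + 80 = 81.
λ = (-1 ± √81) / 2 = (-1 ± 9) / 2 = -5, 4.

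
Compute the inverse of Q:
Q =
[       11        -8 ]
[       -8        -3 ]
det(Q) = -97
Q⁻¹ =
[     3/97     -8/97 ]
[    -8/97    -11/97 ]

For a 2×2 matrix Q = [[a, b], [c, d]] with det(Q) ≠ 0, Q⁻¹ = (1/det(Q)) * [[d, -b], [-c, a]].
det(Q) = (11)*(-3) - (-8)*(-8) = -33 - 64 = -97.
Q⁻¹ = (1/-97) * [[-3, 8], [8, 11]].
Dividing each entry by -97 and reducing:
Q⁻¹ =
[     3/97     -8/97 ]
[    -8/97    -11/97 ]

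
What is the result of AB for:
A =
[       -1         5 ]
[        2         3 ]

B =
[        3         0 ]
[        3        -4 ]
AB =
[       12       -20 ]
[       15       -12 ]

Matrix multiplication: (AB)[i][j] = sum over k of A[i][k] * B[k][j].
  (AB)[0][0] = (-1)*(3) + (5)*(3) = 12
  (AB)[0][1] = (-1)*(0) + (5)*(-4) = -20
  (AB)[1][0] = (2)*(3) + (3)*(3) = 15
  (AB)[1][1] = (2)*(0) + (3)*(-4) = -12
AB =
[       12       -20 ]
[       15       -12 ]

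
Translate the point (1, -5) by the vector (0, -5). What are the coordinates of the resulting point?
(1, -10)

Translation by (0, -5):
x' = 1 + 0 = 1
y' = -5 + -5 = -10
Homogeneous matrix: [[1, 0, 0], [0, 1, -5], [0, 0, 1]]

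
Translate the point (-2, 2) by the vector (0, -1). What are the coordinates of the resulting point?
(-2, 1)

Translation by (0, -1):
x' = -2 + 0 = -2
y' = 2 + -1 = 1
Homogeneous matrix: [[1, 0, 0], [0, 1, -1], [0, 0, 1]]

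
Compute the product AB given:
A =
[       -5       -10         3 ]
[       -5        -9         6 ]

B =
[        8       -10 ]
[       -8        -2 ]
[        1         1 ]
AB =
[       43        73 ]
[       38        74 ]

Matrix multiplication: (AB)[i][j] = sum over k of A[i][k] * B[k][j].
  (AB)[0][0] = (-5)*(8) + (-10)*(-8) + (3)*(1) = 43
  (AB)[0][1] = (-5)*(-10) + (-10)*(-2) + (3)*(1) = 73
  (AB)[1][0] = (-5)*(8) + (-9)*(-8) + (6)*(1) = 38
  (AB)[1][1] = (-5)*(-10) + (-9)*(-2) + (6)*(1) = 74
AB =
[       43        73 ]
[       38        74 ]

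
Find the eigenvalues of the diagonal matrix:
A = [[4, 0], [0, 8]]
λ₁ = 4, λ₂ = 8

The characteristic polynomial of A is det(A - λI) = (4 - λ)(8 - λ) = 0.
The roots are λ = 4 and λ = 8, so the eigenvalues are the diagonal entries.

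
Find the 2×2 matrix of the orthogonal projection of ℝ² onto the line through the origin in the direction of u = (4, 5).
[[16/41, 20/41], [20/41, 25/41]]

The orthogonal projection onto the line spanned by a nonzero vector u = (a, b) has matrix P = (u uᵀ) / (uᵀ u) = (1/(a² + b²)) · [[a², ab], [ab, b²]].
Here u = (4, 5), so a² + b² = 16 + 25 = 41.
P = (1/41) · [[16, 20], [20, 25]] = [[16/41, 20/41], [20/41, 25/41]].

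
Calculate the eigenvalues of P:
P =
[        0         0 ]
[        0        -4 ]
λ = -4, 0

Solve det(P - λI) = 0. For a 2×2 matrix the characteristic equation is λ² - (trace)λ + det = 0.
trace(P) = a + d = 0 - 4 = -4.
det(P) = a*d - b*c = (0)*(-4) - (0)*(0) = 0 - 0 = 0.
Characteristic equation: λ² - (-4)λ + (0) = 0.
Discriminant = (-4)² - 4*(0) = 16 - 0 = 16.
λ = (-4 ± √16) / 2 = (-4 ± 4) / 2 = -4, 0.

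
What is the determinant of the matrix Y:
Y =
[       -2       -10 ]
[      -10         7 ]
det(Y) = -114

For a 2×2 matrix [[a, b], [c, d]], det = a*d - b*c.
det(Y) = (-2)*(7) - (-10)*(-10) = -14 - 100 = -114.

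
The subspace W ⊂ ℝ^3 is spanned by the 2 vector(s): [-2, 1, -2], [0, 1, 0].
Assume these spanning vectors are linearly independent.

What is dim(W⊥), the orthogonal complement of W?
dim(W⊥) = 1

For any subspace W of ℝ^n, dim(W) + dim(W⊥) = n (the whole-space dimension).
Here the given 2 vectors are linearly independent, so dim(W) = 2.
Thus dim(W⊥) = n - dim(W) = 3 - 2 = 1.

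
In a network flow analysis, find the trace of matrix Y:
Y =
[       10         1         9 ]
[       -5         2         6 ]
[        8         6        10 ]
tr(Y) = 10 + 2 + 10 = 22

The trace of a square matrix is the sum of its diagonal entries.
Diagonal entries of Y: Y[0][0] = 10, Y[1][1] = 2, Y[2][2] = 10.
tr(Y) = 10 + 2 + 10 = 22.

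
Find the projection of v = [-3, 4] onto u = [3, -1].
[-39/10, 13/10]

The projection of v onto u is proj_u(v) = ((v·u) / (u·u)) · u.
v·u = (-3)*(3) + (4)*(-1) = -13.
u·u = (3)*(3) + (-1)*(-1) = 10.
coefficient = -13 / 10 = -13/10.
proj_u(v) = -13/10 · [3, -1] = [-39/10, 13/10].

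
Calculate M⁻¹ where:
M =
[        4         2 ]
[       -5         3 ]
det(M) = 22
M⁻¹ =
[     3/22     -1/11 ]
[     5/22      2/11 ]

For a 2×2 matrix M = [[a, b], [c, d]] with det(M) ≠ 0, M⁻¹ = (1/det(M)) * [[d, -b], [-c, a]].
det(M) = (4)*(3) - (2)*(-5) = 12 + 10 = 22.
M⁻¹ = (1/22) * [[3, -2], [5, 4]].
Dividing each entry by 22 and reducing:
M⁻¹ =
[     3/22     -1/11 ]
[     5/22      2/11 ]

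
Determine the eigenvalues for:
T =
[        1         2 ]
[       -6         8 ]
λ = 4, 5

Solve det(T - λI) = 0. For a 2×2 matrix the characteristic equation is λ² - (trace)λ + det = 0.
trace(T) = a + d = 1 + 8 = 9.
det(T) = a*d - b*c = (1)*(8) - (2)*(-6) = 8 + 12 = 20.
Characteristic equation: λ² - (9)λ + (20) = 0.
Discriminant = (9)² - 4*(20) = 81 - 80 = 1.
λ = (9 ± √1) / 2 = (9 ± 1) / 2 = 4, 5.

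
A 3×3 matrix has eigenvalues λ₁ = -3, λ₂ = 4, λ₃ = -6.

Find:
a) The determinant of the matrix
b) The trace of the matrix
det = 72, trace = -5

Two standard eigenvalue identities:
- det(A) equals the product of the eigenvalues (counted with multiplicity).
- trace(A) equals the sum of the eigenvalues.
det(A) = (-3)*(4)*(-6) = 72.
trace(A) = -3 + 4 - 6 = -5.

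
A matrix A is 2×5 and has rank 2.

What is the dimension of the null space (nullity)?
3

The rank-nullity theorem for an m×n matrix states:
rank(A) + nullity(A) = n (the number of columns).
Here n = 5 and rank(A) = 2, so nullity(A) = 5 - 2 = 3.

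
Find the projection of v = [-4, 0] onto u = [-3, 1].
[-18/5, 6/5]

The projection of v onto u is proj_u(v) = ((v·u) / (u·u)) · u.
v·u = (-4)*(-3) + (0)*(1) = 12.
u·u = (-3)*(-3) + (1)*(1) = 10.
coefficient = 12 / 10 = 6/5.
proj_u(v) = 6/5 · [-3, 1] = [-18/5, 6/5].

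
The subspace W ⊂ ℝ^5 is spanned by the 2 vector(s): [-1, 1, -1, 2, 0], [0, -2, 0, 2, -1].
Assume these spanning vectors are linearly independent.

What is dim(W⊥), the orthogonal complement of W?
dim(W⊥) = 3

For any subspace W of ℝ^n, dim(W) + dim(W⊥) = n (the whole-space dimension).
Here the given 2 vectors are linearly independent, so dim(W) = 2.
Thus dim(W⊥) = n - dim(W) = 5 - 2 = 3.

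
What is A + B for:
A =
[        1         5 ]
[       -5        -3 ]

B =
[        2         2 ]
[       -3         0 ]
A + B =
[        3         7 ]
[       -8        -3 ]

Matrix addition is elementwise: (A+B)[i][j] = A[i][j] + B[i][j].
  (A+B)[0][0] = (1) + (2) = 3
  (A+B)[0][1] = (5) + (2) = 7
  (A+B)[1][0] = (-5) + (-3) = -8
  (A+B)[1][1] = (-3) + (0) = -3
A + B =
[        3         7 ]
[       -8        -3 ]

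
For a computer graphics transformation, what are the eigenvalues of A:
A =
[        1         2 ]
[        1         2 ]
λ = 0, 3

Solve det(A - λI) = 0. For a 2×2 matrix the characteristic equation is λ² - (trace)λ + det = 0.
trace(A) = a + d = 1 + 2 = 3.
det(A) = a*d - b*c = (1)*(2) - (2)*(1) = 2 - 2 = 0.
Characteristic equation: λ² - (3)λ + (0) = 0.
Discriminant = (3)² - 4*(0) = 9 - 0 = 9.
λ = (3 ± √9) / 2 = (3 ± 3) / 2 = 0, 3.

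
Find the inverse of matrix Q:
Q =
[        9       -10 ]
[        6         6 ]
det(Q) = 114
Q⁻¹ =
[     1/19      5/57 ]
[    -1/19      3/38 ]

For a 2×2 matrix Q = [[a, b], [c, d]] with det(Q) ≠ 0, Q⁻¹ = (1/det(Q)) * [[d, -b], [-c, a]].
det(Q) = (9)*(6) - (-10)*(6) = 54 + 60 = 114.
Q⁻¹ = (1/114) * [[6, 10], [-6, 9]].
Dividing each entry by 114 and reducing:
Q⁻¹ =
[     1/19      5/57 ]
[    -1/19      3/38 ]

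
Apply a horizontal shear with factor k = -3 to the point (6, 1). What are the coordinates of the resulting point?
(3, 1)

Shear matrix for horizontal shear with factor k = -3:
[[1, -3], [0, 1]]
Result: (6, 1) → (3, 1)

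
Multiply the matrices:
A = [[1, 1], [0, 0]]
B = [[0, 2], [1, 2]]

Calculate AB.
[[1, 4], [0, 0]]

Each entry (i,j) of AB = sum over k of A[i][k]*B[k][j].
(AB)[0][0] = (1)*(0) + (1)*(1) = 1
(AB)[0][1] = (1)*(2) + (1)*(2) = 4
(AB)[1][0] = (0)*(0) + (0)*(1) = 0
(AB)[1][1] = (0)*(2) + (0)*(2) = 0
AB = [[1, 4], [0, 0]]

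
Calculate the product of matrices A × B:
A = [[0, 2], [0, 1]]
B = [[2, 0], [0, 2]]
[[0, 4], [0, 2]]

Matrix multiplication:
C[0][0] = 0×2 + 2×0 = 0
C[0][1] = 0×0 + 2×2 = 4
C[1][0] = 0×2 + 1×0 = 0
C[1][1] = 0×0 + 1×2 = 2
Result: [[0, 4], [0, 2]]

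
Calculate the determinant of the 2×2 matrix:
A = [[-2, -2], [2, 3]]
-2

For A = [[a, b], [c, d]], det(A) = a*d - b*c.
det(A) = (-2)*(3) - (-2)*(2) = -6 - -4 = -2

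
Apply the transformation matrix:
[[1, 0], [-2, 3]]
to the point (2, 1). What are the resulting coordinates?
(2, -1)

Matrix multiplication:
[[1, 0], [-2, 3]] × [2, 1]ᵀ
= [1×2 + 0×1, -2×2 + 3×1]ᵀ
= [2.0000, -1.0000]ᵀ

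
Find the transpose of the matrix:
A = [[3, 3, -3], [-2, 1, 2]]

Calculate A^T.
[[3, -2], [3, 1], [-3, 2]]

The transpose sends entry (i,j) to (j,i); rows become columns.
Row 0 of A: [3, 3, -3] -> column 0 of A^T.
Row 1 of A: [-2, 1, 2] -> column 1 of A^T.
A^T = [[3, -2], [3, 1], [-3, 2]]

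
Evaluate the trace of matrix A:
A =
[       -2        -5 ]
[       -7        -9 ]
tr(A) = -2 - 9 = -11

The trace of a square matrix is the sum of its diagonal entries.
Diagonal entries of A: A[0][0] = -2, A[1][1] = -9.
tr(A) = -2 - 9 = -11.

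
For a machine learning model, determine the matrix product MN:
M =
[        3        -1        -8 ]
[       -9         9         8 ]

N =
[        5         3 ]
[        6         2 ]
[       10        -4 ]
MN =
[      -71        39 ]
[       89       -41 ]

Matrix multiplication: (MN)[i][j] = sum over k of M[i][k] * N[k][j].
  (MN)[0][0] = (3)*(5) + (-1)*(6) + (-8)*(10) = -71
  (MN)[0][1] = (3)*(3) + (-1)*(2) + (-8)*(-4) = 39
  (MN)[1][0] = (-9)*(5) + (9)*(6) + (8)*(10) = 89
  (MN)[1][1] = (-9)*(3) + (9)*(2) + (8)*(-4) = -41
MN =
[      -71        39 ]
[       89       -41 ]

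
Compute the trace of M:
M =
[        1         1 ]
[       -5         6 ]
tr(M) = 1 + 6 = 7

The trace of a square matrix is the sum of its diagonal entries.
Diagonal entries of M: M[0][0] = 1, M[1][1] = 6.
tr(M) = 1 + 6 = 7.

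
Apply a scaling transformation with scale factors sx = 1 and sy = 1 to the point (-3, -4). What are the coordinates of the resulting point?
(-3, -4)

Scaling matrix:
[[1, 0], [0, 1]]
Result: (-3 × 1, -4 × 1) = (-3, -4)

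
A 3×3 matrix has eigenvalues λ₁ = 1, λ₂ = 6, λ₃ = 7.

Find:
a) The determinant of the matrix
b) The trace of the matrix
det = 42, trace = 14

Two standard eigenvalue identities:
- det(A) equals the product of the eigenvalues (counted with multiplicity).
- trace(A) equals the sum of the eigenvalues.
det(A) = (1)*(6)*(7) = 42.
trace(A) = 1 + 6 + 7 = 14.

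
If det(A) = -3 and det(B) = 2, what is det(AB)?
-6

Use the multiplicative property of determinants: det(AB) = det(A)*det(B).
det(AB) = (-3)*(2) = -6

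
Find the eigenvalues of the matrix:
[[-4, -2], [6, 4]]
λ = -2 and λ = 2

Characteristic equation: det(A - λI) = 0
λ² - (trace)λ + (det) = 0
λ² - (0)λ + (-4) = 0
λ² - 0λ - 4 = 0
Solving: λ = -2, 2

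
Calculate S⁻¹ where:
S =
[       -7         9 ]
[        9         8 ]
det(S) = -137
S⁻¹ =
[   -8/137     9/137 ]
[    9/137     7/137 ]

For a 2×2 matrix S = [[a, b], [c, d]] with det(S) ≠ 0, S⁻¹ = (1/det(S)) * [[d, -b], [-c, a]].
det(S) = (-7)*(8) - (9)*(9) = -56 - 81 = -137.
S⁻¹ = (1/-137) * [[8, -9], [-9, -7]].
Dividing each entry by -137 and reducing:
S⁻¹ =
[   -8/137     9/137 ]
[    9/137     7/137 ]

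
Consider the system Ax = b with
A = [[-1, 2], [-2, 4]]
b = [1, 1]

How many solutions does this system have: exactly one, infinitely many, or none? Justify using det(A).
No solution

det(A) = (-1)*(4) - (2)*(-2) = 0, so A is singular.
The column space of A is span(column 1) = span([-1, -2]).
b = [1, 1] is not a scalar multiple of column 1, so b ∉ column space and the system is inconsistent — no solution.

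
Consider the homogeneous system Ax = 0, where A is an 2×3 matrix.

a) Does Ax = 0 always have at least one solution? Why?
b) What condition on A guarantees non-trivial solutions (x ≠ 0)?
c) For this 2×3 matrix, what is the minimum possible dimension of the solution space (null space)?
a) Yes, x = 0 is always a solution. b) When A has linearly dependent columns (rank < n). c) Minimum nullity = 1.

a) x = 0 satisfies A·0 = 0, so the zero vector is always a solution.
b) Non-trivial solutions exist iff the columns of A are linearly dependent, equivalently rank(A) < n (the number of columns).
c) By rank-nullity, rank(A) + nullity(A) = n = 3. Since A has only 2 rows, rank(A) ≤ 2, so nullity(A) ≥ 3 - 2 = 1.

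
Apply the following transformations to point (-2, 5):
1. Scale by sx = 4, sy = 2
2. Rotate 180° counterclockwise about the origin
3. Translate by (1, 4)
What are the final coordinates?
(9, -6)

Step 1: Scale → (-8, 10)
Step 2: Rotate 180° → (8, -10)
Step 3: Translate → (9, -6)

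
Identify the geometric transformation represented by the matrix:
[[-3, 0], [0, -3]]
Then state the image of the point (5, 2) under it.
uniform scaling by factor -3; image of (5, 2) is (-15, -6)

This is a diagonal matrix with equal entries -3, so it scales both axes by the same factor -3.
The matrix [[-3, 0], [0, -3]] represents: uniform scaling by factor -3.
Applying it to (5, 2): [-3·5 + 0·2, 0·5 + -3·2] = (-15, -6).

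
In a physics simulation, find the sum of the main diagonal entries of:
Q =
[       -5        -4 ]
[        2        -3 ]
tr(Q) = -5 - 3 = -8

The trace of a square matrix is the sum of its diagonal entries.
Diagonal entries of Q: Q[0][0] = -5, Q[1][1] = -3.
tr(Q) = -5 - 3 = -8.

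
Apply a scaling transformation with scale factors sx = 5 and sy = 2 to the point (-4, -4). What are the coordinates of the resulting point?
(-20, -8)

Scaling matrix:
[[5, 0], [0, 2]]
Result: (-4 × 5, -4 × 2) = (-20, -8)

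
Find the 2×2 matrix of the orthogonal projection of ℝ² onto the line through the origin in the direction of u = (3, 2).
[[9/13, 6/13], [6/13, 4/13]]

The orthogonal projection onto the line spanned by a nonzero vector u = (a, b) has matrix P = (u uᵀ) / (uᵀ u) = (1/(a² + b²)) · [[a², ab], [ab, b²]].
Here u = (3, 2), so a² + b² = 9 + 4 = 13.
P = (1/13) · [[9, 6], [6, 4]] = [[9/13, 6/13], [6/13, 4/13]].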